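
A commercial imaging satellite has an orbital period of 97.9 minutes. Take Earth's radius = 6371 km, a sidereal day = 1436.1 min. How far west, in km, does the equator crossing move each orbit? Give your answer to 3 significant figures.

T = 97.9 min = 5874.0 s.
During one orbit Earth rotates (5874.0 / 86166) × 360° = 24.54°.
At the equator that is 24.54° × (2π·6371/360) km/° = 24.54 × 111.2 = 2729 km.

2730 km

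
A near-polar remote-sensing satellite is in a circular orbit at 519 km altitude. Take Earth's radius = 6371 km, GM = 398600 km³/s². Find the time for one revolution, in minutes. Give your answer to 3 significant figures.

Semi-major axis a = 6371 + 519 = 6890 km. Period T = 2π√(a³/μ) = 2π√(6890³/398600) = 5691.7 s = 94.86 min.

94.9 min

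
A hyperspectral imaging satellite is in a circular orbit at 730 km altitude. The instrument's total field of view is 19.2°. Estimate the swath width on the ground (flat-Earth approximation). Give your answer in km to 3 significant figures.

247 km

Half-angle = 19.2°/2 = 9.6°.
Swath width ≈ 2h·tan(θ/2) = 2 × 730 × tan(9.6°) = 246.9 km.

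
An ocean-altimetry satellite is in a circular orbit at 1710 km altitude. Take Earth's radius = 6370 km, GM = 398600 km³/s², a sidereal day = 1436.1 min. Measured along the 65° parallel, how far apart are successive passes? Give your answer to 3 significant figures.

1420 km

Semi-major axis a = 6370 + 1710 = 8080 km. Period T = 2π√(a³/μ) = 2π√(8080³/398600) = 7228.2 s = 120.47 min.
Node shift per orbit = (7228.2/86166) × 360° = 30.20°.
Equatorial spacing = 30.20 × 111.2 km/° = 3357 km.
At 65° latitude, spacing = 3357 × cos(65°) = 1419 km.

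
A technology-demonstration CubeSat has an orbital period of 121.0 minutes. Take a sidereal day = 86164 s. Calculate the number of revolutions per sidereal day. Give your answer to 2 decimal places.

11.87

T = 121.0 min = 7260.0 s.
Orbits per sidereal day = 86164 / 7260.0 = 11.868.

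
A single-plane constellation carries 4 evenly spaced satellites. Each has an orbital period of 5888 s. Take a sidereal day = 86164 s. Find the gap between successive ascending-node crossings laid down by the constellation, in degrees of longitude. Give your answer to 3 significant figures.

Single-satellite node shift = (5888.0/86164) × 360° = 24.60°.
With 4 satellites evenly phased, successive equator crossings are 24.60/4 = 6.150° apart.

6.15°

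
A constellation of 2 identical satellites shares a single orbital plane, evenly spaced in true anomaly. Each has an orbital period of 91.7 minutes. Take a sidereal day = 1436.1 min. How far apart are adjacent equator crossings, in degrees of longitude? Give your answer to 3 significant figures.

T = 91.7 min = 5502.0 s.
Single-satellite node shift = (5502.0/86166) × 360° = 22.99°.
With 2 satellites evenly phased, successive equator crossings are 22.99/2 = 11.494° apart.

11.5°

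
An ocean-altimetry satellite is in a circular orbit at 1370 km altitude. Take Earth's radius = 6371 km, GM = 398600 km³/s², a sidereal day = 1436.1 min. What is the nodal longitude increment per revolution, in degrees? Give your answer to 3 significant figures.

28.3°

Semi-major axis a = 6371 + 1370 = 7741 km. Period T = 2π√(a³/μ) = 2π√(7741³/398600) = 6778.1 s = 112.97 min.
During one orbit Earth rotates (6778.1 / 86166) × 360° = 28.32°.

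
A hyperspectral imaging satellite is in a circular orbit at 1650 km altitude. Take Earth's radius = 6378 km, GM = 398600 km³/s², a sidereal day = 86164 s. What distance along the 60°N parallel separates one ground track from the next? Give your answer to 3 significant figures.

Semi-major axis a = 6378 + 1650 = 8028 km. Period T = 2π√(a³/μ) = 2π√(8028³/398600) = 7158.5 s = 119.31 min.
Node shift per orbit = (7158.5/86164) × 360° = 29.91°.
Equatorial spacing = 29.91 × 111.3 km/° = 3329 km.
At 60° latitude, spacing = 3329 × cos(60°) = 1665 km.

1660 km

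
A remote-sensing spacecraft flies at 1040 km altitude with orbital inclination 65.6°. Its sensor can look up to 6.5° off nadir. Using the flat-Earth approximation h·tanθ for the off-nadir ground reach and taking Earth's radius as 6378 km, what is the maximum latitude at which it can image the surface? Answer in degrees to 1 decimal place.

66.7°

For a prograde orbit the ground track reaches latitude ±i = ±65.6°.
Sensor half-swath on the ground ≈ 1040·tan(6.5°) = 118 km = 1.06° of latitude.
Maximum observable latitude ≈ 65.6 + 1.06 = 66.7°.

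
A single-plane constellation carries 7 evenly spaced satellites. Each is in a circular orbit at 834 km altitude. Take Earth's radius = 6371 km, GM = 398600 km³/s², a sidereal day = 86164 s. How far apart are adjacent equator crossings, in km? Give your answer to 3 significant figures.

Semi-major axis a = 6371 + 834 = 7205 km. Period T = 2π√(a³/μ) = 2π√(7205³/398600) = 6086.4 s = 101.44 min.
Single-satellite node shift = (6086.4/86164) × 360° = 25.43°.
With 7 satellites evenly phased, successive equator crossings are 25.43/7 = 3.633° apart.
That is 3.633 × 111.2 = 404 km at the equator.

404 km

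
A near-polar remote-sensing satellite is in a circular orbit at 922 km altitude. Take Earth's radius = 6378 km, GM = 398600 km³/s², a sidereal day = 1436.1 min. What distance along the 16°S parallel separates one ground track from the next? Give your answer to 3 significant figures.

Semi-major axis a = 6378 + 922 = 7300 km. Period T = 2π√(a³/μ) = 2π√(7300³/398600) = 6207.2 s = 103.45 min.
Node shift per orbit = (6207.2/86166) × 360° = 25.93°.
Equatorial spacing = 25.93 × 111.3 km/° = 2887 km.
At 16° latitude, spacing = 2887 × cos(16°) = 2775 km.

2780 km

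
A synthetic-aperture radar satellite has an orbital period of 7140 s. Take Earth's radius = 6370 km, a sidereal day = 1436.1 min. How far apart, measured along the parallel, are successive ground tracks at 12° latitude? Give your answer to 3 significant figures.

Node shift per orbit = (7140.0/86166) × 360° = 29.83°.
Equatorial spacing = 29.83 × 111.2 km/° = 3317 km.
At 12° latitude, spacing = 3317 × cos(12°) = 3244 km.

3240 km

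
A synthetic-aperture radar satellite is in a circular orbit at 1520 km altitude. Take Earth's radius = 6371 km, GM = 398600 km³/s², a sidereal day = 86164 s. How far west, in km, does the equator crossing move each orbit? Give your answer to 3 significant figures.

3240 km

Semi-major axis a = 6371 + 1520 = 7891 km. Period T = 2π√(a³/μ) = 2π√(7891³/398600) = 6976.0 s = 116.27 min.
During one orbit Earth rotates (6976.0 / 86164) × 360° = 29.15°.
At the equator that is 29.15° × (2π·6371/360) km/° = 29.15 × 111.2 = 3241 km.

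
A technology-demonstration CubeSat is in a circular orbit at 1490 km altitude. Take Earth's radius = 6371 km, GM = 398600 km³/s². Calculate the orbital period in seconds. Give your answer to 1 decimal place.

Semi-major axis a = 6371 + 1490 = 7861 km. Period T = 2π√(a³/μ) = 2π√(7861³/398600) = 6936.3 s = 115.61 min.

6936.3 seconds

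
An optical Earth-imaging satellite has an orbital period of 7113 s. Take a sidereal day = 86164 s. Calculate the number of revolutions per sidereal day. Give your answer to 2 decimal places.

12.11

Orbits per sidereal day = 86164 / 7113.0 = 12.114.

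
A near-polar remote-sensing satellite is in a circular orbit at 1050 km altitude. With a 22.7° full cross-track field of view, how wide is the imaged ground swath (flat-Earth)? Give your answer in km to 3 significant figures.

Half-angle = 22.7°/2 = 11.35°.
Swath width ≈ 2h·tan(θ/2) = 2 × 1050 × tan(11.35°) = 421.5 km.

422 km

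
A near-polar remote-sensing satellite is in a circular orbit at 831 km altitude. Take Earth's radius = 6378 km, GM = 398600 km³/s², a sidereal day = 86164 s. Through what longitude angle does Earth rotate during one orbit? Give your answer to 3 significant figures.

Semi-major axis a = 6378 + 831 = 7209 km. Period T = 2π√(a³/μ) = 2π√(7209³/398600) = 6091.5 s = 101.52 min.
During one orbit Earth rotates (6091.5 / 86164) × 360° = 25.45°.

25.5°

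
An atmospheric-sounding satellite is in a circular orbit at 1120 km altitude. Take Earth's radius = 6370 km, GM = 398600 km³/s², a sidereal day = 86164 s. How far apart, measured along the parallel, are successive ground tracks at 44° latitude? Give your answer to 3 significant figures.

Semi-major axis a = 6370 + 1120 = 7490 km. Period T = 2π√(a³/μ) = 2π√(7490³/398600) = 6451.1 s = 107.52 min.
Node shift per orbit = (6451.1/86164) × 360° = 26.95°.
Equatorial spacing = 26.95 × 111.2 km/° = 2997 km.
At 44° latitude, spacing = 2997 × cos(44°) = 2156 km.

2160 km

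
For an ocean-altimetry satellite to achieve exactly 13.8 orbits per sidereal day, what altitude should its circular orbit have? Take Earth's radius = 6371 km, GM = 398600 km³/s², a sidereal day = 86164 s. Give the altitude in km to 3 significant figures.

958 km

Required period T = 86164 / 13.8 = 6243.8 s.
From T = 2π√(a³/μ): a = (μ T²/4π²)^(1/3) = (398600 × 6243.8² / 4π²)^(1/3) = 7329 km.
Altitude h = a − R = 7329 − 6371 = 958 km.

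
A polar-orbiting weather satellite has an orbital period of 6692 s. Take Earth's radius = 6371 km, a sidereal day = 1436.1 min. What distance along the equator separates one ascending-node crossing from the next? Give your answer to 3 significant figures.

3110 km

During one orbit Earth rotates (6692.0 / 86166) × 360° = 27.96°.
At the equator that is 27.96° × (2π·6371/360) km/° = 27.96 × 111.2 = 3109 km.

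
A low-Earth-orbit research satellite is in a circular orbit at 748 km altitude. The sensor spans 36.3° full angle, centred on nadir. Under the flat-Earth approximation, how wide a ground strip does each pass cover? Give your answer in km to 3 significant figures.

Half-angle = 36.3°/2 = 18.15°.
Swath width ≈ 2h·tan(θ/2) = 2 × 748 × tan(18.15°) = 490.4 km.

490 km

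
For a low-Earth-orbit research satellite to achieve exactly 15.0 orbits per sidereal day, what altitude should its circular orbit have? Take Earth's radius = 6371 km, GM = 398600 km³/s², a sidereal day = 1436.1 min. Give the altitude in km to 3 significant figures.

Required period T = 86166 / 15.0 = 5744.4 s.
From T = 2π√(a³/μ): a = (μ T²/4π²)^(1/3) = (398600 × 5744.4² / 4π²)^(1/3) = 6932 km.
Altitude h = a − R = 6932 − 6371 = 561 km.

561 km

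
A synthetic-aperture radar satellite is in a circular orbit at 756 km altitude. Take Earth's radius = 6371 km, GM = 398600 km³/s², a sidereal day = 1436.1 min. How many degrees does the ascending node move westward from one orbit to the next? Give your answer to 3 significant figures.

25.0°

Semi-major axis a = 6371 + 756 = 7127 km. Period T = 2π√(a³/μ) = 2π√(7127³/398600) = 5987.9 s = 99.80 min.
During one orbit Earth rotates (5987.9 / 86166) × 360° = 25.02°.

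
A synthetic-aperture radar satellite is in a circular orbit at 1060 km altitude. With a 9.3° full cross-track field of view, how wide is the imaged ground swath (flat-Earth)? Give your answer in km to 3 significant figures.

172 km

Half-angle = 9.3°/2 = 4.65°.
Swath width ≈ 2h·tan(θ/2) = 2 × 1060 × tan(4.65°) = 172.4 km.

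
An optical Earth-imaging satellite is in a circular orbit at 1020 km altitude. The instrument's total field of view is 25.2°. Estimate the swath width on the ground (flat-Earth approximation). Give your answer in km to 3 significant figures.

Half-angle = 25.2°/2 = 12.6°.
Swath width ≈ 2h·tan(θ/2) = 2 × 1020 × tan(12.6°) = 456.0 km.

456 km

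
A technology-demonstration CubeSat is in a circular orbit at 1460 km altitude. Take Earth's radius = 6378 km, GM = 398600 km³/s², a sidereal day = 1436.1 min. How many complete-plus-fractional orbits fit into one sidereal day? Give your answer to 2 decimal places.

Semi-major axis a = 6378 + 1460 = 7838 km. Period T = 2π√(a³/μ) = 2π√(7838³/398600) = 6905.9 s = 115.10 min.
Orbits per sidereal day = 86166 / 6905.9 = 12.477.

12.48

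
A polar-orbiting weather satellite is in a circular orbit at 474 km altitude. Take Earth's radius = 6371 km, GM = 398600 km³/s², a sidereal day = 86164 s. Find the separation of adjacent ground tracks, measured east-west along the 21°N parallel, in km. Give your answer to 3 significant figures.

Semi-major axis a = 6371 + 474 = 6845 km. Period T = 2π√(a³/μ) = 2π√(6845³/398600) = 5636.0 s = 93.93 min.
Node shift per orbit = (5636.0/86164) × 360° = 23.55°.
Equatorial spacing = 23.55 × 111.2 km/° = 2618 km.
At 21° latitude, spacing = 2618 × cos(21°) = 2444 km.

2440 km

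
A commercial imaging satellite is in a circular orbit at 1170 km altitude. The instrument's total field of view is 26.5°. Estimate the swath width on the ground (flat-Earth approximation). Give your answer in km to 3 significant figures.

Half-angle = 26.5°/2 = 13.25°.
Swath width ≈ 2h·tan(θ/2) = 2 × 1170 × tan(13.25°) = 551.0 km.

551 km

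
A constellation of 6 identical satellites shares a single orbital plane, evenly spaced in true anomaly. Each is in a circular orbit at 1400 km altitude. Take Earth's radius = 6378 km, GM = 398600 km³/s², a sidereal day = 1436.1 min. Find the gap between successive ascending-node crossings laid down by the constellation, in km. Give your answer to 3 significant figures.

Semi-major axis a = 6378 + 1400 = 7778 km. Period T = 2π√(a³/μ) = 2π√(7778³/398600) = 6826.7 s = 113.78 min.
Single-satellite node shift = (6826.7/86166) × 360° = 28.52°.
With 6 satellites evenly phased, successive equator crossings are 28.52/6 = 4.754° apart.
That is 4.754 × 111.3 = 529 km at the equator.

529 km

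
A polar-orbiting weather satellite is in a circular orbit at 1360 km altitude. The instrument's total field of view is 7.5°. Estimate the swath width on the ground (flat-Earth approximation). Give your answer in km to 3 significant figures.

178 km

Half-angle = 7.5°/2 = 3.75°.
Swath width ≈ 2h·tan(θ/2) = 2 × 1360 × tan(3.75°) = 178.3 km.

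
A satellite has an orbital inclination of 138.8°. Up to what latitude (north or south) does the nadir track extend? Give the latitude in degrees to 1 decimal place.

41.2°

Retrograde orbit: the ground track reaches ±(180° − i) = ±(180 − 138.8) = ±41.2°.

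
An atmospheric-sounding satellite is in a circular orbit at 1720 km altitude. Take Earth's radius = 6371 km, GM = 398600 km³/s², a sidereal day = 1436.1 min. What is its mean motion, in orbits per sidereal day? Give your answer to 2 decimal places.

Semi-major axis a = 6371 + 1720 = 8091 km. Period T = 2π√(a³/μ) = 2π√(8091³/398600) = 7242.9 s = 120.72 min.
Orbits per sidereal day = 86166 / 7242.9 = 11.897.

11.90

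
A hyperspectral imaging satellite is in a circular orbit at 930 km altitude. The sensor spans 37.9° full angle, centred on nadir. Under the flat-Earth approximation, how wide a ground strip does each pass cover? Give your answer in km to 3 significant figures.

Half-angle = 37.9°/2 = 18.95°.
Swath width ≈ 2h·tan(θ/2) = 2 × 930 × tan(18.95°) = 638.6 km.

639 km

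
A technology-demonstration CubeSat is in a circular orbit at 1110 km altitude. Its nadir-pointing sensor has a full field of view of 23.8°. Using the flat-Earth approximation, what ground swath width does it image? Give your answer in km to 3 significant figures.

468 km

Half-angle = 23.8°/2 = 11.9°.
Swath width ≈ 2h·tan(θ/2) = 2 × 1110 × tan(11.9°) = 467.8 km.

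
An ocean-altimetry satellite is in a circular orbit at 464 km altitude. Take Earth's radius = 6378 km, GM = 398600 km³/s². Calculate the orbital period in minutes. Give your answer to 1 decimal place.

Semi-major axis a = 6378 + 464 = 6842 km. Period T = 2π√(a³/μ) = 2π√(6842³/398600) = 5632.3 s = 93.87 min.

93.9 min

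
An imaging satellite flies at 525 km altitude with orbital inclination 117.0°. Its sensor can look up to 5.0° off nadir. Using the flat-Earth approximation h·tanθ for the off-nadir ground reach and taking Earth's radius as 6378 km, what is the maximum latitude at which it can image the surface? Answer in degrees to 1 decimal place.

Retrograde orbit: the ground track reaches ±(180° − i) = ±(180 − 117.0) = ±63.0°.
Sensor half-swath on the ground ≈ 525·tan(5.0°) = 46 km = 0.41° of latitude.
Maximum observable latitude ≈ 63.0 + 0.41 = 63.4°.

63.4°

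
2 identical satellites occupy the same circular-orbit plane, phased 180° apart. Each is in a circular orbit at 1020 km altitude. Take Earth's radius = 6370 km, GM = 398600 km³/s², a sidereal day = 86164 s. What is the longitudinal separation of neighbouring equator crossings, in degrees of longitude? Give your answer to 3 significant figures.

13.2°

Semi-major axis a = 6370 + 1020 = 7390 km. Period T = 2π√(a³/μ) = 2π√(7390³/398600) = 6322.3 s = 105.37 min.
Single-satellite node shift = (6322.3/86164) × 360° = 26.42°.
With 2 satellites evenly phased, successive equator crossings are 26.42/2 = 13.208° apart.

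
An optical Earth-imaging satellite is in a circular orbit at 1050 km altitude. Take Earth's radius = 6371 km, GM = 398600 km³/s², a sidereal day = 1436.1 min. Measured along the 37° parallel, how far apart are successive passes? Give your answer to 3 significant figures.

Semi-major axis a = 6371 + 1050 = 7421 km. Period T = 2π√(a³/μ) = 2π√(7421³/398600) = 6362.2 s = 106.04 min.
Node shift per orbit = (6362.2/86166) × 360° = 26.58°.
Equatorial spacing = 26.58 × 111.2 km/° = 2956 km.
At 37° latitude, spacing = 2956 × cos(37°) = 2361 km.

2360 km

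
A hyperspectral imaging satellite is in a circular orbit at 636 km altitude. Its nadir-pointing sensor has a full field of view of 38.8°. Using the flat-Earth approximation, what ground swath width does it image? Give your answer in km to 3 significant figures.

Half-angle = 38.8°/2 = 19.4°.
Swath width ≈ 2h·tan(θ/2) = 2 × 636 × tan(19.4°) = 447.9 km.

448 km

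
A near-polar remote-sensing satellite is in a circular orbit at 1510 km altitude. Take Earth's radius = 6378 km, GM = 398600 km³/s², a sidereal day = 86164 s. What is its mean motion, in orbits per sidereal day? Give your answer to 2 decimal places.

Semi-major axis a = 6378 + 1510 = 7888 km. Period T = 2π√(a³/μ) = 2π√(7888³/398600) = 6972.1 s = 116.20 min.
Orbits per sidereal day = 86164 / 6972.1 = 12.358.

12.36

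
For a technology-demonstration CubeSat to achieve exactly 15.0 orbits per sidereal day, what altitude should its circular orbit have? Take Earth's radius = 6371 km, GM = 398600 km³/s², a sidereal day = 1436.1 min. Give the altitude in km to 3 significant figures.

Required period T = 86166 / 15.0 = 5744.4 s.
From T = 2π√(a³/μ): a = (μ T²/4π²)^(1/3) = (398600 × 5744.4² / 4π²)^(1/3) = 6932 km.
Altitude h = a − R = 6932 − 6371 = 561 km.

561 km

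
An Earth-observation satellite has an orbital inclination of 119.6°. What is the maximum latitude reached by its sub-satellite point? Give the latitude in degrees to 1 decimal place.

Retrograde orbit: the ground track reaches ±(180° − i) = ±(180 − 119.6) = ±60.4°.

60.4°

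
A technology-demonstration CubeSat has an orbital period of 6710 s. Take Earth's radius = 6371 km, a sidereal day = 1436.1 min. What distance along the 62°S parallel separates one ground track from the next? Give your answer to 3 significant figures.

Node shift per orbit = (6710.0/86166) × 360° = 28.03°.
Equatorial spacing = 28.03 × 111.2 km/° = 3117 km.
At 62° latitude, spacing = 3117 × cos(62°) = 1463 km.

1460 km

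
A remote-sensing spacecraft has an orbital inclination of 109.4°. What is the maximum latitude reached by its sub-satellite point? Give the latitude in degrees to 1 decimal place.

70.6°

Retrograde orbit: the ground track reaches ±(180° − i) = ±(180 − 109.4) = ±70.6°.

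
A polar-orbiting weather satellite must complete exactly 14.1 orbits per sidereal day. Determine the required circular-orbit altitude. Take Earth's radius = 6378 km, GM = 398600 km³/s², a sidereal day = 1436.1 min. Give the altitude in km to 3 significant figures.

Required period T = 86166 / 14.1 = 6111.1 s.
From T = 2π√(a³/μ): a = (μ T²/4π²)^(1/3) = (398600 × 6111.1² / 4π²)^(1/3) = 7224 km.
Altitude h = a − R = 7224 − 6378 = 846 km.

846 km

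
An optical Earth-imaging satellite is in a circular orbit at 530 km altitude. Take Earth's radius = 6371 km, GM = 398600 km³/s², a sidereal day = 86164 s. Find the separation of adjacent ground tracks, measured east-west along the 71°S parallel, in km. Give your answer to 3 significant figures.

Semi-major axis a = 6371 + 530 = 6901 km. Period T = 2π√(a³/μ) = 2π√(6901³/398600) = 5705.3 s = 95.09 min.
Node shift per orbit = (5705.3/86164) × 360° = 23.84°.
Equatorial spacing = 23.84 × 111.2 km/° = 2651 km.
At 71° latitude, spacing = 2651 × cos(71°) = 863 km.

863 km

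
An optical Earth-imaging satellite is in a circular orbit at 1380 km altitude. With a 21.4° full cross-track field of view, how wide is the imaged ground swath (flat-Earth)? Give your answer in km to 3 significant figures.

Half-angle = 21.4°/2 = 10.7°.
Swath width ≈ 2h·tan(θ/2) = 2 × 1380 × tan(10.7°) = 521.5 km.

522 km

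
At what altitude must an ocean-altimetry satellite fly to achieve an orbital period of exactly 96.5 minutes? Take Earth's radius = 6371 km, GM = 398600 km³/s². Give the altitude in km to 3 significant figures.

T = 96.5 min = 5790.0 s.
From T = 2π√(a³/μ): a = (μ T²/4π²)^(1/3) = (398600 × 5790.0² / 4π²)^(1/3) = 6969 km.
Altitude h = a − R = 6969 − 6371 = 598 km.

598 km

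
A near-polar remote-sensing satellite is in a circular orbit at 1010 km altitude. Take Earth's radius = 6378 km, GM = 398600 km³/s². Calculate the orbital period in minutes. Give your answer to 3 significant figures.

105 min

Semi-major axis a = 6378 + 1010 = 7388 km. Period T = 2π√(a³/μ) = 2π√(7388³/398600) = 6319.8 s = 105.33 min.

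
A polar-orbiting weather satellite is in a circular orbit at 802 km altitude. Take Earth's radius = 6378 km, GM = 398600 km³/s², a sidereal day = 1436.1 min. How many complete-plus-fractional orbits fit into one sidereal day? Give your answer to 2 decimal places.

Semi-major axis a = 6378 + 802 = 7180 km. Period T = 2π√(a³/μ) = 2π√(7180³/398600) = 6054.8 s = 100.91 min.
Orbits per sidereal day = 86166 / 6054.8 = 14.231.

14.23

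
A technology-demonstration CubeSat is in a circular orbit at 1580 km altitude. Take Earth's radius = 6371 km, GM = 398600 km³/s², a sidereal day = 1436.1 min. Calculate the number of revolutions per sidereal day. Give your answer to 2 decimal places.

Semi-major axis a = 6371 + 1580 = 7951 km. Period T = 2π√(a³/μ) = 2π√(7951³/398600) = 7055.8 s = 117.60 min.
Orbits per sidereal day = 86166 / 7055.8 = 12.212.

12.21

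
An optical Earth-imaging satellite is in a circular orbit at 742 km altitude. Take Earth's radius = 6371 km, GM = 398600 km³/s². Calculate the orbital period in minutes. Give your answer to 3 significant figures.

99.5 min

Semi-major axis a = 6371 + 742 = 7113 km. Period T = 2π√(a³/μ) = 2π√(7113³/398600) = 5970.2 s = 99.50 min.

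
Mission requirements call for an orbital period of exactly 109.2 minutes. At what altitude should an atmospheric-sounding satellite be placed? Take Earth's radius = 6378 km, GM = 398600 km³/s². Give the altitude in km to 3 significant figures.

T = 109.2 min = 6552.0 s.
From T = 2π√(a³/μ): a = (μ T²/4π²)^(1/3) = (398600 × 6552.0² / 4π²)^(1/3) = 7568 km.
Altitude h = a − R = 7568 − 6378 = 1190 km.

1190 km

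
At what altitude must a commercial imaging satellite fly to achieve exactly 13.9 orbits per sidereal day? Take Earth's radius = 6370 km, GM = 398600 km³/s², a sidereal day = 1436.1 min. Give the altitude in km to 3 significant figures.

924 km

Required period T = 86166 / 13.9 = 6199.0 s.
From T = 2π√(a³/μ): a = (μ T²/4π²)^(1/3) = (398600 × 6199.0² / 4π²)^(1/3) = 7294 km.
Altitude h = a − R = 7294 − 6370 = 924 km.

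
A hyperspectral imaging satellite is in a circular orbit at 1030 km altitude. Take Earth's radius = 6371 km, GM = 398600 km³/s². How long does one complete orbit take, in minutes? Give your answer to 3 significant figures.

Semi-major axis a = 6371 + 1030 = 7401 km. Period T = 2π√(a³/μ) = 2π√(7401³/398600) = 6336.5 s = 105.61 min.

106 min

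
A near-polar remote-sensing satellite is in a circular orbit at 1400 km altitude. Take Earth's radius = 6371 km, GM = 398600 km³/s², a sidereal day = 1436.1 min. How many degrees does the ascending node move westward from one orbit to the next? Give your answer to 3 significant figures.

Semi-major axis a = 6371 + 1400 = 7771 km. Period T = 2π√(a³/μ) = 2π√(7771³/398600) = 6817.5 s = 113.63 min.
During one orbit Earth rotates (6817.5 / 86166) × 360° = 28.48°.

28.5°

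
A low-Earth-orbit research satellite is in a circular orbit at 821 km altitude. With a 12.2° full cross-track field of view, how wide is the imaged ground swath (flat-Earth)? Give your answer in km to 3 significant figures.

175 km

Half-angle = 12.2°/2 = 6.1°.
Swath width ≈ 2h·tan(θ/2) = 2 × 821 × tan(6.1°) = 175.5 km.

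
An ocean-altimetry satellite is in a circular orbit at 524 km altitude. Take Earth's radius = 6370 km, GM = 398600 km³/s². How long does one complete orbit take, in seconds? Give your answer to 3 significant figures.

Semi-major axis a = 6370 + 524 = 6894 km. Period T = 2π√(a³/μ) = 2π√(6894³/398600) = 5696.6 s = 94.94 min.

5700 seconds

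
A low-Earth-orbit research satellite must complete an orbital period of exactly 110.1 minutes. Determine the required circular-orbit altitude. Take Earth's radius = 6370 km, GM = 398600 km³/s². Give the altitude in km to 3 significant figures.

T = 110.1 min = 6606.0 s.
From T = 2π√(a³/μ): a = (μ T²/4π²)^(1/3) = (398600 × 6606.0² / 4π²)^(1/3) = 7609 km.
Altitude h = a − R = 7609 − 6370 = 1239 km.

1240 km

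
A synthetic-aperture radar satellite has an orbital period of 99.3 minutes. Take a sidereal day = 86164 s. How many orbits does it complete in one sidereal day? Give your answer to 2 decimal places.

14.46

T = 99.3 min = 5958.0 s.
Orbits per sidereal day = 86164 / 5958.0 = 14.462.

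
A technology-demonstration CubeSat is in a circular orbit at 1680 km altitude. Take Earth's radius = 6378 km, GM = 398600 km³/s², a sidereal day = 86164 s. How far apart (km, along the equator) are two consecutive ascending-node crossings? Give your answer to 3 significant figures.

Semi-major axis a = 6378 + 1680 = 8058 km. Period T = 2π√(a³/μ) = 2π√(8058³/398600) = 7198.7 s = 119.98 min.
During one orbit Earth rotates (7198.7 / 86164) × 360° = 30.08°.
At the equator that is 30.08° × (2π·6378/360) km/° = 30.08 × 111.3 = 3348 km.

3350 km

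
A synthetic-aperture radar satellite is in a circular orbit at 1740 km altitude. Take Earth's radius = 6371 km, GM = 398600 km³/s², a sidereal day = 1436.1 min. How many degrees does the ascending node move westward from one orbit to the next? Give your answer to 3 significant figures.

Semi-major axis a = 6371 + 1740 = 8111 km. Period T = 2π√(a³/μ) = 2π√(8111³/398600) = 7269.8 s = 121.16 min.
During one orbit Earth rotates (7269.8 / 86166) × 360° = 30.37°.

30.4°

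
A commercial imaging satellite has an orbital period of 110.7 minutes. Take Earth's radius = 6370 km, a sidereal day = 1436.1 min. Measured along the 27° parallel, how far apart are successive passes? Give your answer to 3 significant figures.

2750 km

T = 110.7 min = 6642.0 s.
Node shift per orbit = (6642.0/86166) × 360° = 27.75°.
Equatorial spacing = 27.75 × 111.2 km/° = 3085 km.
At 27° latitude, spacing = 3085 × cos(27°) = 2749 km.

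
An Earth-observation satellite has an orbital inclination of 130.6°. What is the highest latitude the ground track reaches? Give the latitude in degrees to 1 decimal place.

49.4°

Retrograde orbit: the ground track reaches ±(180° − i) = ±(180 − 130.6) = ±49.4°.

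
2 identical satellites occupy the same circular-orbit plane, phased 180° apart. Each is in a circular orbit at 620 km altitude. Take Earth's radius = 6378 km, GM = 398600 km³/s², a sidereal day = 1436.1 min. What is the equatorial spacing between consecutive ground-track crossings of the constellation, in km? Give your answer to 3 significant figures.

1350 km

Semi-major axis a = 6378 + 620 = 6998 km. Period T = 2π√(a³/μ) = 2π√(6998³/398600) = 5826.0 s = 97.10 min.
Single-satellite node shift = (5826.0/86166) × 360° = 24.34°.
With 2 satellites evenly phased, successive equator crossings are 24.34/2 = 12.171° apart.
That is 12.171 × 111.3 = 1355 km at the equator.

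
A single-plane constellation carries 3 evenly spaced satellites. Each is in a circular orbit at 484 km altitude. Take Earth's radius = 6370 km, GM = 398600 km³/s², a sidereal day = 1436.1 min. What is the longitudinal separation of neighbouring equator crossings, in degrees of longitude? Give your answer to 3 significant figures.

Semi-major axis a = 6370 + 484 = 6854 km. Period T = 2π√(a³/μ) = 2π√(6854³/398600) = 5647.1 s = 94.12 min.
Single-satellite node shift = (5647.1/86166) × 360° = 23.59°.
With 3 satellites evenly phased, successive equator crossings are 23.59/3 = 7.865° apart.

7.86°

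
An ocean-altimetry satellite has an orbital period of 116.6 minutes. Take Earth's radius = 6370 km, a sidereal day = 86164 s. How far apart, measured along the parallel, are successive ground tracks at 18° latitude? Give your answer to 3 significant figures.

T = 116.6 min = 6996.0 s.
Node shift per orbit = (6996.0/86164) × 360° = 29.23°.
Equatorial spacing = 29.23 × 111.2 km/° = 3250 km.
At 18° latitude, spacing = 3250 × cos(18°) = 3091 km.

3090 km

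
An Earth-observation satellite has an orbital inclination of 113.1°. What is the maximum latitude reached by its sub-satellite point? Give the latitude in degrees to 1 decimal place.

Retrograde orbit: the ground track reaches ±(180° − i) = ±(180 − 113.1) = ±66.9°.

66.9°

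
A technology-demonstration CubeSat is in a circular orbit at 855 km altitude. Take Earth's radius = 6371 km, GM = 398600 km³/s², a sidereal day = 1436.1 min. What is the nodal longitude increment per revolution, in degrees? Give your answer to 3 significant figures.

25.5°

Semi-major axis a = 6371 + 855 = 7226 km. Period T = 2π√(a³/μ) = 2π√(7226³/398600) = 6113.1 s = 101.88 min.
During one orbit Earth rotates (6113.1 / 86166) × 360° = 25.54°.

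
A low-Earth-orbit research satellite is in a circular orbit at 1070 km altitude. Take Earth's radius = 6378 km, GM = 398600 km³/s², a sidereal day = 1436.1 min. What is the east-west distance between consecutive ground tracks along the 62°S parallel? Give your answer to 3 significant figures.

Semi-major axis a = 6378 + 1070 = 7448 km. Period T = 2π√(a³/μ) = 2π√(7448³/398600) = 6396.9 s = 106.62 min.
Node shift per orbit = (6396.9/86166) × 360° = 26.73°.
Equatorial spacing = 26.73 × 111.3 km/° = 2975 km.
At 62° latitude, spacing = 2975 × cos(62°) = 1397 km.

1400 km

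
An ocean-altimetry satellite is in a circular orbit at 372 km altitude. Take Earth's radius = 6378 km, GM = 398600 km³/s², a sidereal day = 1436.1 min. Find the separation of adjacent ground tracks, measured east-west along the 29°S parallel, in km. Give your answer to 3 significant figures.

Semi-major axis a = 6378 + 372 = 6750 km. Period T = 2π√(a³/μ) = 2π√(6750³/398600) = 5519.1 s = 91.98 min.
Node shift per orbit = (5519.1/86166) × 360° = 23.06°.
Equatorial spacing = 23.06 × 111.3 km/° = 2567 km.
At 29° latitude, spacing = 2567 × cos(29°) = 2245 km.

2240 km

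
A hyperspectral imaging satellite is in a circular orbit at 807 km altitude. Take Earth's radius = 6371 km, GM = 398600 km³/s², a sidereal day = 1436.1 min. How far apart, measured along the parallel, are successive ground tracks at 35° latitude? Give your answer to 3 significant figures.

Semi-major axis a = 6371 + 807 = 7178 km. Period T = 2π√(a³/μ) = 2π√(7178³/398600) = 6052.2 s = 100.87 min.
Node shift per orbit = (6052.2/86166) × 360° = 25.29°.
Equatorial spacing = 25.29 × 111.2 km/° = 2812 km.
At 35° latitude, spacing = 2812 × cos(35°) = 2303 km.

2300 km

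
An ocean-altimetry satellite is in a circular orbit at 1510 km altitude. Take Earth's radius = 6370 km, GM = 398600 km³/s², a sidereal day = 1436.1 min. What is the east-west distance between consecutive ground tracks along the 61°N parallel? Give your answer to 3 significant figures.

Semi-major axis a = 6370 + 1510 = 7880 km. Period T = 2π√(a³/μ) = 2π√(7880³/398600) = 6961.5 s = 116.02 min.
Node shift per orbit = (6961.5/86166) × 360° = 29.08°.
Equatorial spacing = 29.08 × 111.2 km/° = 3234 km.
At 61° latitude, spacing = 3234 × cos(61°) = 1568 km.

1570 km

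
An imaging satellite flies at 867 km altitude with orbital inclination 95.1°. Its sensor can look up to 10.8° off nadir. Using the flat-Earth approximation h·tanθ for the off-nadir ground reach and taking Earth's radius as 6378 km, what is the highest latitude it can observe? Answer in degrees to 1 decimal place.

Retrograde orbit: the ground track reaches ±(180° − i) = ±(180 − 95.1) = ±84.9°.
Sensor half-swath on the ground ≈ 867·tan(10.8°) = 165 km = 1.49° of latitude.
Maximum observable latitude ≈ 84.9 + 1.49 = 86.4°.

86.4°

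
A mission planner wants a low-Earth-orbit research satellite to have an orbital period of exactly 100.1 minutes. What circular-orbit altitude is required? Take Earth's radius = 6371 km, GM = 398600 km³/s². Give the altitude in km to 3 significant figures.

770 km

T = 100.1 min = 6006.0 s.
From T = 2π√(a³/μ): a = (μ T²/4π²)^(1/3) = (398600 × 6006.0² / 4π²)^(1/3) = 7141 km.
Altitude h = a − R = 7141 − 6371 = 770 km.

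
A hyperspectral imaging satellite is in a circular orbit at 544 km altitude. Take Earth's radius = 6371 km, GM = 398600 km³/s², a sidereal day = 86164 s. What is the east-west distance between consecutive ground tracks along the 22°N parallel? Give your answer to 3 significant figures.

Semi-major axis a = 6371 + 544 = 6915 km. Period T = 2π√(a³/μ) = 2π√(6915³/398600) = 5722.7 s = 95.38 min.
Node shift per orbit = (5722.7/86164) × 360° = 23.91°.
Equatorial spacing = 23.91 × 111.2 km/° = 2659 km.
At 22° latitude, spacing = 2659 × cos(22°) = 2465 km.

2470 km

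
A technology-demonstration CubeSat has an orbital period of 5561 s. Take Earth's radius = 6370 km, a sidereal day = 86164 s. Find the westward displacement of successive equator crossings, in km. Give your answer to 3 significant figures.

During one orbit Earth rotates (5561.0 / 86164) × 360° = 23.23°.
At the equator that is 23.23° × (2π·6370/360) km/° = 23.23 × 111.2 = 2583 km.

2580 km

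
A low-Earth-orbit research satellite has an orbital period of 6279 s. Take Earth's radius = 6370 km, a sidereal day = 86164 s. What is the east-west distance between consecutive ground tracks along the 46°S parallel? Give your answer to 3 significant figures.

Node shift per orbit = (6279.0/86164) × 360° = 26.23°.
Equatorial spacing = 26.23 × 111.2 km/° = 2917 km.
At 46° latitude, spacing = 2917 × cos(46°) = 2026 km.

2030 km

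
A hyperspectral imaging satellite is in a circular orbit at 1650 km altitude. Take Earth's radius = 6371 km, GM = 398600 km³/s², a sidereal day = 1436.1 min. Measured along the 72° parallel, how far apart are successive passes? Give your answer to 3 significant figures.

Semi-major axis a = 6371 + 1650 = 8021 km. Period T = 2π√(a³/μ) = 2π√(8021³/398600) = 7149.1 s = 119.15 min.
Node shift per orbit = (7149.1/86166) × 360° = 29.87°.
Equatorial spacing = 29.87 × 111.2 km/° = 3321 km.
At 72° latitude, spacing = 3321 × cos(72°) = 1026 km.

1030 km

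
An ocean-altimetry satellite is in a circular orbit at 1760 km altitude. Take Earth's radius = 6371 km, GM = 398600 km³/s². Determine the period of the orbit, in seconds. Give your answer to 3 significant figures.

Semi-major axis a = 6371 + 1760 = 8131 km. Period T = 2π√(a³/μ) = 2π√(8131³/398600) = 7296.7 s = 121.61 min.

7300 seconds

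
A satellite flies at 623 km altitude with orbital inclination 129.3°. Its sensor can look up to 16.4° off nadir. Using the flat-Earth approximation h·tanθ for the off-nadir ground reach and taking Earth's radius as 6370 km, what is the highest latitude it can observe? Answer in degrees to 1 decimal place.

Retrograde orbit: the ground track reaches ±(180° − i) = ±(180 − 129.3) = ±50.7°.
Sensor half-swath on the ground ≈ 623·tan(16.4°) = 183 km = 1.65° of latitude.
Maximum observable latitude ≈ 50.7 + 1.65 = 52.3°.

52.3°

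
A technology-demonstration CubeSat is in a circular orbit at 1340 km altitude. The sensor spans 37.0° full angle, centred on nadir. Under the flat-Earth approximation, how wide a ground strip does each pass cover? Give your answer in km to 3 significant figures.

897 km

Half-angle = 37.0°/2 = 18.5°.
Swath width ≈ 2h·tan(θ/2) = 2 × 1340 × tan(18.5°) = 896.7 km.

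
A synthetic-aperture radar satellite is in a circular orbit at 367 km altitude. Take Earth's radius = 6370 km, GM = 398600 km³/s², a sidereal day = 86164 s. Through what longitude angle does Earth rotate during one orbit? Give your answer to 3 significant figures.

Semi-major axis a = 6370 + 367 = 6737 km. Period T = 2π√(a³/μ) = 2π√(6737³/398600) = 5503.1 s = 91.72 min.
During one orbit Earth rotates (5503.1 / 86164) × 360° = 22.99°.

23.0°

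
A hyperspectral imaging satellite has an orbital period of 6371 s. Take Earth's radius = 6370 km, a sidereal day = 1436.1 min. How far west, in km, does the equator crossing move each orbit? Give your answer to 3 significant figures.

During one orbit Earth rotates (6371.0 / 86166) × 360° = 26.62°.
At the equator that is 26.62° × (2π·6370/360) km/° = 26.62 × 111.2 = 2959 km.

2960 km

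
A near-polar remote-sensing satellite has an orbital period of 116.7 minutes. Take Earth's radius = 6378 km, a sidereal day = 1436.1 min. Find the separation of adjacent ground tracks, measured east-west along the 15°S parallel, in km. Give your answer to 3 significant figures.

3150 km

T = 116.7 min = 7002.0 s.
Node shift per orbit = (7002.0/86166) × 360° = 29.25°.
Equatorial spacing = 29.25 × 111.3 km/° = 3256 km.
At 15° latitude, spacing = 3256 × cos(15°) = 3146 km.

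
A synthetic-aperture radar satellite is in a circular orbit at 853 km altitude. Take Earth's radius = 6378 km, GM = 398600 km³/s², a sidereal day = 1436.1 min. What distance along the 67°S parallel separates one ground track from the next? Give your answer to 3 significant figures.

Semi-major axis a = 6378 + 853 = 7231 km. Period T = 2π√(a³/μ) = 2π√(7231³/398600) = 6119.4 s = 101.99 min.
Node shift per orbit = (6119.4/86166) × 360° = 25.57°.
Equatorial spacing = 25.57 × 111.3 km/° = 2846 km.
At 67° latitude, spacing = 2846 × cos(67°) = 1112 km.

1110 km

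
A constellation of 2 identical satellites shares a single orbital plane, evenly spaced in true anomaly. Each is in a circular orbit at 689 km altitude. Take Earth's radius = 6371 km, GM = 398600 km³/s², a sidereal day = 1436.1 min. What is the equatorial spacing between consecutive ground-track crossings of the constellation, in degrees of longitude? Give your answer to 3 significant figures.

Semi-major axis a = 6371 + 689 = 7060 km. Period T = 2π√(a³/μ) = 2π√(7060³/398600) = 5903.6 s = 98.39 min.
Single-satellite node shift = (5903.6/86166) × 360° = 24.67°.
With 2 satellites evenly phased, successive equator crossings are 24.67/2 = 12.333° apart.

12.3°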